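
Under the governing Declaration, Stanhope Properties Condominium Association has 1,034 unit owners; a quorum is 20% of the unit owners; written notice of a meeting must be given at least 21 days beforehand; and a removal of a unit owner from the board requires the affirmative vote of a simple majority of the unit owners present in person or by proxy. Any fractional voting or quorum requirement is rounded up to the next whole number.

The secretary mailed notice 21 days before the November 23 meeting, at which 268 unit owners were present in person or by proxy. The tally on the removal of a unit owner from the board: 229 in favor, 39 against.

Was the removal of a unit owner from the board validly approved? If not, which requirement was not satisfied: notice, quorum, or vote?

Valid — all requirements satisfied.

Notice: 21 days given; 21 required. Satisfied.
Quorum: 20% of 1,034 = 206.80, rounded up to 207; 268 present. Satisfied.
Vote: requires a majority of those present (268); a majority of 268 is 135, so 135 needed; 229 in favor. Satisfied.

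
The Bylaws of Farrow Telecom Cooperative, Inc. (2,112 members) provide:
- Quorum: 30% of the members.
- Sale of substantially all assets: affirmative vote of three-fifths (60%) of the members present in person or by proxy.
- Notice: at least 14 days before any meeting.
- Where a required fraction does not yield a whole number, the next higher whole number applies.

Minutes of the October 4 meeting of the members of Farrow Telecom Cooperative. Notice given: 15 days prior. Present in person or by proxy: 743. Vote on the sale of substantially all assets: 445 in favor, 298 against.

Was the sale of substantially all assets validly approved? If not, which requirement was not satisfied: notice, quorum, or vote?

Notice: 15 days given; 14 required. Satisfied.
Quorum: 30% of 2,112 = 633.60, rounded up to 634; 743 present. Satisfied.
Vote: requires three-fifths of those present (743); 3/5 of 743 = 445.80, rounded up to 446, so 446 needed; 445 in favor. Not satisfied.

Invalid — vote requirement not satisfied.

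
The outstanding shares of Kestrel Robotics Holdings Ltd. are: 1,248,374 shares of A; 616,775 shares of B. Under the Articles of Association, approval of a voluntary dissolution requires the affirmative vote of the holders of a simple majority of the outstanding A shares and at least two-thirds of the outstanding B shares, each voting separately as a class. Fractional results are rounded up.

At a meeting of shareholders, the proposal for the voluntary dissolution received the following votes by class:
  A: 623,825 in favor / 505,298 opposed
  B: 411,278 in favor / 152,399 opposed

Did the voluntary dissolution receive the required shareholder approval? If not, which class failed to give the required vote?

A: a majority of 1248374 is 624188; 624,188 required, 623,825 in favor — not approved.
B: 2/3 of 616775 = 411183.33, rounded up to 411184; 411,184 required, 411,278 in favor — approved.

Not approved — the A shares did not give the required vote.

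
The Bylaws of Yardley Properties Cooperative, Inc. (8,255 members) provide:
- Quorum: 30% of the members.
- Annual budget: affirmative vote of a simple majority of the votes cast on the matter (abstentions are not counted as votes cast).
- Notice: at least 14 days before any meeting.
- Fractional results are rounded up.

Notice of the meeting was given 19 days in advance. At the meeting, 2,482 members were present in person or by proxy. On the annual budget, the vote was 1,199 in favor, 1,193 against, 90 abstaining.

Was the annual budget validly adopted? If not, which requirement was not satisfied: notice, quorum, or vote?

Valid — all requirements satisfied.

Notice: 19 days given; 14 required. Satisfied.
Quorum: 30% of 8,255 = 2,476.50, rounded up to 2,477; 2,482 present. Satisfied.
Vote: requires a majority of the votes cast (2,482 − 90 abstaining = 2,392); a majority of 2392 is 1197, so 1,197 needed; 1,199 in favor. Satisfied.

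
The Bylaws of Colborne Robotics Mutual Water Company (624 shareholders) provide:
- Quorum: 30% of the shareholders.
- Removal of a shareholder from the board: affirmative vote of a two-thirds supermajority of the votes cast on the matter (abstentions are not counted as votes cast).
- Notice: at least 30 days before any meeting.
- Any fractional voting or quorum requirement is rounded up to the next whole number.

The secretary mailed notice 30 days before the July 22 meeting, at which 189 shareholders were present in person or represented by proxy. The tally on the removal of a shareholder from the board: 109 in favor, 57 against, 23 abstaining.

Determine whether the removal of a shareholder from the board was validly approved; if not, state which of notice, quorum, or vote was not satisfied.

Notice: 30 days given; 30 required. Satisfied.
Quorum: 30% of 624 = 187.20, rounded up to 188; 189 present. Satisfied.
Vote: requires two-thirds of the votes cast (189 − 23 abstaining = 166); 2/3 of 166 = 110.67, rounded up to 111, so 111 needed; 109 in favor. Not satisfied.

Invalid — vote requirement not satisfied.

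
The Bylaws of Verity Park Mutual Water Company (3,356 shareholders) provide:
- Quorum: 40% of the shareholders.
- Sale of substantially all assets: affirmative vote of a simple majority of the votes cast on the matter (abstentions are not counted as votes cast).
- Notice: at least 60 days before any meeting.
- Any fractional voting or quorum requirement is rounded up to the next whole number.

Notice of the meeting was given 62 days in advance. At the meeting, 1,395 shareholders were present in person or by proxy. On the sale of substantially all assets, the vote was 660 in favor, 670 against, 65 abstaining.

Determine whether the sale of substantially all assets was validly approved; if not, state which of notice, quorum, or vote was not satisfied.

Notice: 62 days given; 60 required. Satisfied.
Quorum: 40% of 3,356 = 1,342.40, rounded up to 1,343; 1,395 present. Satisfied.
Vote: requires a majority of the votes cast (1,395 − 65 abstaining = 1,330); a majority of 1330 is 666, so 666 needed; 660 in favor. Not satisfied.

Invalid — vote requirement not satisfied.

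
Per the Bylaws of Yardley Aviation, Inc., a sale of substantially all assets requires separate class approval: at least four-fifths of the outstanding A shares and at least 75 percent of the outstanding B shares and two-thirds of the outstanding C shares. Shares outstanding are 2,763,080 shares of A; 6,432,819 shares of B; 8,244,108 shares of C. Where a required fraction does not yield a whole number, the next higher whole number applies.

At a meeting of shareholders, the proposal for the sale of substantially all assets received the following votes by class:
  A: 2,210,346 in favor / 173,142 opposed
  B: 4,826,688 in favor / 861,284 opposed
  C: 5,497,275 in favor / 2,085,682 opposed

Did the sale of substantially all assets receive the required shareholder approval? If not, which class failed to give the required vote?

Not approved — the A shares did not give the required vote.

A: 4/5 of 2763080 = 2210464; 2,210,464 required, 2,210,346 in favor — not approved.
B: 3/4 of 6432819 = 4824614.25, rounded up to 4824615; 4,824,615 required, 4,826,688 in favor — approved.
C: 2/3 of 8244108 = 5496072; 5,496,072 required, 5,497,275 in favor — approved.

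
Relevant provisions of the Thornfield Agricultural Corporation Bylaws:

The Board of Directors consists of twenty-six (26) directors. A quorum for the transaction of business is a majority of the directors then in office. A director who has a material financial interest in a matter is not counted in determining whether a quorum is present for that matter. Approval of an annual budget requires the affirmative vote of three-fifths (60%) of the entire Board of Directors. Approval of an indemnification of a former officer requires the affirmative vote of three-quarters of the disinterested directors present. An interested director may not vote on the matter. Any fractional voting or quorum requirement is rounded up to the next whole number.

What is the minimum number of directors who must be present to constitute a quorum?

14

A majority of 26 is 14.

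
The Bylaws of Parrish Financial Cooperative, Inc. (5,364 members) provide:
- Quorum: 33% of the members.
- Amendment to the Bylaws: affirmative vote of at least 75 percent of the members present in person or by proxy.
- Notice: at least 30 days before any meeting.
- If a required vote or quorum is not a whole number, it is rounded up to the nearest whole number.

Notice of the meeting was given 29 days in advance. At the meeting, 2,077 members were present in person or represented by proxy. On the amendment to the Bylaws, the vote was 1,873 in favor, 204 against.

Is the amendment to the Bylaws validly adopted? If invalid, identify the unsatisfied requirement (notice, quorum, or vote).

Notice: 29 days given; 30 required. Not satisfied.
Quorum: 33% of 5,364 = 1,770.12, rounded up to 1,771; 2,077 present. Satisfied.
Vote: requires three-fourths of those present (2,077); 3/4 of 2077 = 1557.75, rounded up to 1558, so 1,558 needed; 1,873 in favor. Satisfied.

Invalid — notice requirement not satisfied.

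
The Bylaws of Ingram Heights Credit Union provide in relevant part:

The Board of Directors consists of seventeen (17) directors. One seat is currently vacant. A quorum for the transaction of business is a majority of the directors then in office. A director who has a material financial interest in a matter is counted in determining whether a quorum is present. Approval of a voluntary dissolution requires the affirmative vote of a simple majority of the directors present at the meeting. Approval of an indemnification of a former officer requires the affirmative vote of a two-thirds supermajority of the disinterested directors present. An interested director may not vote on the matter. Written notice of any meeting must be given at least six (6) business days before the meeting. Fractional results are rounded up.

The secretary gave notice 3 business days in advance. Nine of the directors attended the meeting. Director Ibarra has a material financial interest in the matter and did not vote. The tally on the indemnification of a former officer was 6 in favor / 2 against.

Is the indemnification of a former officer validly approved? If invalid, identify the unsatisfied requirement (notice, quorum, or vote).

Invalid — notice requirement not satisfied.

Notice: 3 business days given; 6 required (3 < 6). Not satisfied.
Quorum: 9 present (interested directors count toward quorum); quorum is 9. Satisfied.
Vote: the indemnification of a former officer requires two-thirds of the disinterested directors present (9 − 1 = 8). 2/3 of 8 = 5.33, rounded up to 6, so 6 affirmative votes are needed; 6 voted in favor. Satisfied.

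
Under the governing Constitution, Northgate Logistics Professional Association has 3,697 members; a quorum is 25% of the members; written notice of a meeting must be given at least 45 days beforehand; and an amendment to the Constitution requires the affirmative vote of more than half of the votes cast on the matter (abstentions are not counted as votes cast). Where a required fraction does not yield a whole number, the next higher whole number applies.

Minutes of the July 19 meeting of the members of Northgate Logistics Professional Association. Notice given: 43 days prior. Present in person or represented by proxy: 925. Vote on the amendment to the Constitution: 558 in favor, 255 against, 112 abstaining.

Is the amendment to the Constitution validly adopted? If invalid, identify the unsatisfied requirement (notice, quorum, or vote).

Invalid — notice requirement not satisfied.

Notice: 43 days given; 45 required. Not satisfied.
Quorum: 25% of 3,697 = 924.25, rounded up to 925; 925 present. Satisfied.
Vote: requires a majority of the votes cast (925 − 112 abstaining = 813); a majority of 813 is 407, so 407 needed; 558 in favor. Satisfied.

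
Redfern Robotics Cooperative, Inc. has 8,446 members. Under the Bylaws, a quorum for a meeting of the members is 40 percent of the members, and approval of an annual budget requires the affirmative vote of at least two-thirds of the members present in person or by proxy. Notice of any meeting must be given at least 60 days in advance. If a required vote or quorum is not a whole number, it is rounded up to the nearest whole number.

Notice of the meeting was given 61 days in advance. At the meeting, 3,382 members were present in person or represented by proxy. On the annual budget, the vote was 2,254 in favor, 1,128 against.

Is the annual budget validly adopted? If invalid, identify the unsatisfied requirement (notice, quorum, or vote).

Invalid — vote requirement not satisfied.

Notice: 61 days given; 60 required. Satisfied.
Quorum: 40% of 8,446 = 3,378.40, rounded up to 3,379; 3,382 present. Satisfied.
Vote: requires two-thirds of those present (3,382); 2/3 of 3382 = 2254.67, rounded up to 2255, so 2,255 needed; 2,254 in favor. Not satisfied.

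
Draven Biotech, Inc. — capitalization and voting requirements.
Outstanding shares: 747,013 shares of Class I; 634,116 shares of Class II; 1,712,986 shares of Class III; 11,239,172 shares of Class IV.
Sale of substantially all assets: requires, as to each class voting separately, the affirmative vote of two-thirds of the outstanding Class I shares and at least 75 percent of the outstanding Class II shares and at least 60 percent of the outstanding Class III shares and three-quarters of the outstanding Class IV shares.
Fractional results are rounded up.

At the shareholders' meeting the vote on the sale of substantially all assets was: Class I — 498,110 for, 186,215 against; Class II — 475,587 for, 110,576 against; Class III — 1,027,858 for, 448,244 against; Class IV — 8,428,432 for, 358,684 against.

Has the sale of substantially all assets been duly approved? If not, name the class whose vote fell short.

Class I: 2/3 of 747013 = 498008.67, rounded up to 498009; 498,009 required, 498,110 in favor — approved.
Class II: 3/4 of 634116 = 475587; 475,587 required, 475,587 in favor — approved.
Class III: 3/5 of 1712986 = 1027791.60, rounded up to 1027792; 1,027,792 required, 1,027,858 in favor — approved.
Class IV: 3/4 of 11239172 = 8429379; 8,429,379 required, 8,428,432 in favor — not approved.

Not approved — the Class IV shares did not give the required vote.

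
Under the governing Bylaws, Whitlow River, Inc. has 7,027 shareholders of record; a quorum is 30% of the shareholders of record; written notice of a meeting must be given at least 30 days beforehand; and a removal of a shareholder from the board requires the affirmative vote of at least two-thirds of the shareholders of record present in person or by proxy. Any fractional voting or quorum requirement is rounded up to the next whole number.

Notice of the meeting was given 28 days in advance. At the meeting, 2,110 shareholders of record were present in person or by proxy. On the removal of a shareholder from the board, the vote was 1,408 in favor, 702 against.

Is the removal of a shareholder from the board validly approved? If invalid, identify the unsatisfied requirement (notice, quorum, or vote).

Notice: 28 days given; 30 required. Not satisfied.
Quorum: 30% of 7,027 = 2,108.10, rounded up to 2,109; 2,110 present. Satisfied.
Vote: requires two-thirds of those present (2,110); 2/3 of 2110 = 1406.67, rounded up to 1407, so 1,407 needed; 1,408 in favor. Satisfied.

Invalid — notice requirement not satisfied.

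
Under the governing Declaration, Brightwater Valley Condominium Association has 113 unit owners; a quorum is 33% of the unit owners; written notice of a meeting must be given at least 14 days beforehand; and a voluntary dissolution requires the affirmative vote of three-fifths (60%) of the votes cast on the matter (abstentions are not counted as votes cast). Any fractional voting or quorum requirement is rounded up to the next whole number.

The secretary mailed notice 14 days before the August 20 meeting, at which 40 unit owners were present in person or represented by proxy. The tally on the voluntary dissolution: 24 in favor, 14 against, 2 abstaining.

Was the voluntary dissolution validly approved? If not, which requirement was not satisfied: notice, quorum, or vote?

Valid — all requirements satisfied.

Notice: 14 days given; 14 required. Satisfied.
Quorum: 33% of 113 = 37.29, rounded up to 38; 40 present. Satisfied.
Vote: requires three-fifths of the votes cast (40 − 2 abstaining = 38); 3/5 of 38 = 22.80, rounded up to 23, so 23 needed; 24 in favor. Satisfied.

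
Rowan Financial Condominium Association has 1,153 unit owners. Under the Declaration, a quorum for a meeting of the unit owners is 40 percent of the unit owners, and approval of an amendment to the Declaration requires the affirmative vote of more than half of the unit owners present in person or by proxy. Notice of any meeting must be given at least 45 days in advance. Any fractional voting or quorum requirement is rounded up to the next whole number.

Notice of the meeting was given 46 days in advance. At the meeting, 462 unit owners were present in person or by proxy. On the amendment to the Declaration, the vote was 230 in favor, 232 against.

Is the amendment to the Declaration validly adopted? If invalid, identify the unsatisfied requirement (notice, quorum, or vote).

Notice: 46 days given; 45 required. Satisfied.
Quorum: 40% of 1,153 = 461.20, rounded up to 462; 462 present. Satisfied.
Vote: requires a majority of those present (462); a majority of 462 is 232, so 232 needed; 230 in favor. Not satisfied.

Invalid — vote requirement not satisfied.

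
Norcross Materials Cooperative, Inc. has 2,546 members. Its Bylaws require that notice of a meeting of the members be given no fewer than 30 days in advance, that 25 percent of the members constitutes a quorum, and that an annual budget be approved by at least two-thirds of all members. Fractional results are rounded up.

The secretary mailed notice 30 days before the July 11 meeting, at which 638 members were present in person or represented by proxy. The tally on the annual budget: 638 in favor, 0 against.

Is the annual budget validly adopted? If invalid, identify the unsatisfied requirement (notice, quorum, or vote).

Invalid — vote requirement not satisfied.

Notice: 30 days given; 30 required. Satisfied.
Quorum: 25% of 2,546 = 636.50, rounded up to 637; 638 present. Satisfied.
Vote: requires two-thirds of all members (2,546); 2/3 of 2546 = 1697.33, rounded up to 1698, so 1,698 needed; 638 in favor. Not satisfied.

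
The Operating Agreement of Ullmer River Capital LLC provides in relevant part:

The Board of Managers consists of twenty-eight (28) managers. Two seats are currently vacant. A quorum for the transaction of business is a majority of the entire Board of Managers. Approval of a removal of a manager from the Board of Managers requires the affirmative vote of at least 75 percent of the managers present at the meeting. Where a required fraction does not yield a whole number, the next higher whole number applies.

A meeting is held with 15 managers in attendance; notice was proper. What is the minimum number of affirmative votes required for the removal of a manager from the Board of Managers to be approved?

The removal of a manager from the Board of Managers requires three-fourths of the managers present (15).
3/4 of 15 = 11.25, rounded up to 12.

12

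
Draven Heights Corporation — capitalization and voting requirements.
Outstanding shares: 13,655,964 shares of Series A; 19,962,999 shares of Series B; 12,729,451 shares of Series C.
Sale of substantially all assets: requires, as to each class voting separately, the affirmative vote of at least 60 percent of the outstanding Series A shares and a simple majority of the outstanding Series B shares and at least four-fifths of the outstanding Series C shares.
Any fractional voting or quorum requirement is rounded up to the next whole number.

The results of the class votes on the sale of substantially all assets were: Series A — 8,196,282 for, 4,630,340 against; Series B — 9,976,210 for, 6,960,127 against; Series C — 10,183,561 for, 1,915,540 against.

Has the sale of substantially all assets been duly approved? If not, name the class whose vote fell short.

Series A: 3/5 of 13655964 = 8193578.40, rounded up to 8193579; 8,193,579 required, 8,196,282 in favor — approved.
Series B: a majority of 19962999 is 9981500; 9,981,500 required, 9,976,210 in favor — not approved.
Series C: 4/5 of 12729451 = 10183560.80, rounded up to 10183561; 10,183,561 required, 10,183,561 in favor — approved.

Not approved — the Series B shares did not give the required vote.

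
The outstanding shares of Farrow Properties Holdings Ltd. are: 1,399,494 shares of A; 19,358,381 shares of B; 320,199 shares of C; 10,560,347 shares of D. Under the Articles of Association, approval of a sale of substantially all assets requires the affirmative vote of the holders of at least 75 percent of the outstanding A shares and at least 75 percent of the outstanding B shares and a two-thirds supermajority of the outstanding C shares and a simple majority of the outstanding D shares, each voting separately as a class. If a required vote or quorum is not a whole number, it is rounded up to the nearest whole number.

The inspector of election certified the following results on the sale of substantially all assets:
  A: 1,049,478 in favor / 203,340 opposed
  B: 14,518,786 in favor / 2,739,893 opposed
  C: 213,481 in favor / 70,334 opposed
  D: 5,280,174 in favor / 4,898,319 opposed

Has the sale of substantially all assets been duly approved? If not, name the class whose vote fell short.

Not approved — the A shares did not give the required vote.

A: 3/4 of 1399494 = 1049620.50, rounded up to 1049621; 1,049,621 required, 1,049,478 in favor — not approved.
B: 3/4 of 19358381 = 14518785.75, rounded up to 14518786; 14,518,786 required, 14,518,786 in favor — approved.
C: 2/3 of 320199 = 213466; 213,466 required, 213,481 in favor — approved.
D: a majority of 10560347 is 5280174; 5,280,174 required, 5,280,174 in favor — approved.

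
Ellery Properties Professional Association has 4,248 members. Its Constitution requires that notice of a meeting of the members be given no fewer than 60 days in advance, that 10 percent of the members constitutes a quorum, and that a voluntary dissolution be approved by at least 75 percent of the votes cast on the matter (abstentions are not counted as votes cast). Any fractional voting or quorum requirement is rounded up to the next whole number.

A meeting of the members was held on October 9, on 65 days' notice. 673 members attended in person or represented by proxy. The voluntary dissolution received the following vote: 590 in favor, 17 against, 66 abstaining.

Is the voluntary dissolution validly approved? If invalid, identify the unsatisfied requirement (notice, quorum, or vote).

Notice: 65 days given; 60 required. Satisfied.
Quorum: 10% of 4,248 = 424.80, rounded up to 425; 673 present. Satisfied.
Vote: requires three-fourths of the votes cast (673 − 66 abstaining = 607); 3/4 of 607 = 455.25, rounded up to 456, so 456 needed; 590 in favor. Satisfied.

Valid — all requirements satisfied.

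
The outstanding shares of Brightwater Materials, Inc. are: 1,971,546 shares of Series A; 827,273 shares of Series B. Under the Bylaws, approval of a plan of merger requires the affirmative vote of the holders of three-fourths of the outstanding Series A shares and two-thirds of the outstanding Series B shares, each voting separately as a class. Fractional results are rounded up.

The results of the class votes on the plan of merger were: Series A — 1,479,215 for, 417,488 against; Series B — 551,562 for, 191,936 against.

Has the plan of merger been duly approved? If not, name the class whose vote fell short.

Approved — every class gave the required vote.

Series A: 3/4 of 1971546 = 1478659.50, rounded up to 1478660; 1,478,660 required, 1,479,215 in favor — approved.
Series B: 2/3 of 827273 = 551515.33, rounded up to 551516; 551,516 required, 551,562 in favor — approved.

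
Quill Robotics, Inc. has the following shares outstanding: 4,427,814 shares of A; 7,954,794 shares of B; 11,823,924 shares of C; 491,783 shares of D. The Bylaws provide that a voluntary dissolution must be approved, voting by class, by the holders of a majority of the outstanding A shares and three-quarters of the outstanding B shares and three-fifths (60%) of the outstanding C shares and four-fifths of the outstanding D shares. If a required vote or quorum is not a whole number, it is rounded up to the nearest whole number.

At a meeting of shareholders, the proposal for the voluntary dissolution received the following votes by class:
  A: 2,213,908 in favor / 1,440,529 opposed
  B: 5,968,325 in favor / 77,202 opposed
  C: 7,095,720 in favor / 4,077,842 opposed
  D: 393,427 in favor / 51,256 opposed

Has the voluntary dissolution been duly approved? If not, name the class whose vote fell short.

Approved — every class gave the required vote.

A: a majority of 4427814 is 2213908; 2,213,908 required, 2,213,908 in favor — approved.
B: 3/4 of 7954794 = 5966095.50, rounded up to 5966096; 5,966,096 required, 5,968,325 in favor — approved.
C: 3/5 of 11823924 = 7094354.40, rounded up to 7094355; 7,094,355 required, 7,095,720 in favor — approved.
D: 4/5 of 491783 = 393426.40, rounded up to 393427; 393,427 required, 393,427 in favor — approved.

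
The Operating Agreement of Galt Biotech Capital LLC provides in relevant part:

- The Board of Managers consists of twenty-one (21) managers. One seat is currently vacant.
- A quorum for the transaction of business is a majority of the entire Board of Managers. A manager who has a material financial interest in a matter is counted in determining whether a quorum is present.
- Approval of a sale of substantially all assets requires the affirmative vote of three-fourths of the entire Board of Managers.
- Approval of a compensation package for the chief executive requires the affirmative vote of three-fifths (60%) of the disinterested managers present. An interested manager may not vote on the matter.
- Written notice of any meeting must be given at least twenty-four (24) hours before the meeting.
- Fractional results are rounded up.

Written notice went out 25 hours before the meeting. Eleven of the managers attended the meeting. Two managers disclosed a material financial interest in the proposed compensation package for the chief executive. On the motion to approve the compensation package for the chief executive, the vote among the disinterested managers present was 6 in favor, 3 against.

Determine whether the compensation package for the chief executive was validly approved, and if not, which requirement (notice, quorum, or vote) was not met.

Valid — all requirements satisfied.

Notice: 25 hours given; 24 required (25 ≥ 24). Satisfied.
Quorum: 11 present (interested managers count toward quorum); quorum is 11. Satisfied.
Vote: the compensation package for the chief executive requires three-fifths of the disinterested managers present (11 − 2 = 9). 3/5 of 9 = 5.40, rounded up to 6, so 6 affirmative votes are needed; 6 voted in favor. Satisfied.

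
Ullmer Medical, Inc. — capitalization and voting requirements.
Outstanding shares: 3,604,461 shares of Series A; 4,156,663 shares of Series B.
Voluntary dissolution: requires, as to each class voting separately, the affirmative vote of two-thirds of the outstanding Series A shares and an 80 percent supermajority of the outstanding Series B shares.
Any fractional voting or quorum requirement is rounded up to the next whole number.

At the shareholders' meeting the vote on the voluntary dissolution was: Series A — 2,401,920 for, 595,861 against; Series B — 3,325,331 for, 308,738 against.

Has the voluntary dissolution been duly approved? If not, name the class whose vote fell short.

Not approved — the Series A shares did not give the required vote.

Series A: 2/3 of 3604461 = 2402974; 2,402,974 required, 2,401,920 in favor — not approved.
Series B: 4/5 of 4156663 = 3325330.40, rounded up to 3325331; 3,325,331 required, 3,325,331 in favor — approved.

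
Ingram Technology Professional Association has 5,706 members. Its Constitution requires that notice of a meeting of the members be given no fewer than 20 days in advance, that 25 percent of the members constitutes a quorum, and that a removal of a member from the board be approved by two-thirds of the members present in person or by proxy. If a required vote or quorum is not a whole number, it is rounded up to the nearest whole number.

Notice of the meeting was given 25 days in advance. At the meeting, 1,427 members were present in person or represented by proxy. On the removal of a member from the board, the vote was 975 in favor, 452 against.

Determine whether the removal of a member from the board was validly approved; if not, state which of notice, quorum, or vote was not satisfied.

Valid — all requirements satisfied.

Notice: 25 days given; 20 required. Satisfied.
Quorum: 25% of 5,706 = 1,426.50, rounded up to 1,427; 1,427 present. Satisfied.
Vote: requires two-thirds of those present (1,427); 2/3 of 1427 = 951.33, rounded up to 952, so 952 needed; 975 in favor. Satisfied.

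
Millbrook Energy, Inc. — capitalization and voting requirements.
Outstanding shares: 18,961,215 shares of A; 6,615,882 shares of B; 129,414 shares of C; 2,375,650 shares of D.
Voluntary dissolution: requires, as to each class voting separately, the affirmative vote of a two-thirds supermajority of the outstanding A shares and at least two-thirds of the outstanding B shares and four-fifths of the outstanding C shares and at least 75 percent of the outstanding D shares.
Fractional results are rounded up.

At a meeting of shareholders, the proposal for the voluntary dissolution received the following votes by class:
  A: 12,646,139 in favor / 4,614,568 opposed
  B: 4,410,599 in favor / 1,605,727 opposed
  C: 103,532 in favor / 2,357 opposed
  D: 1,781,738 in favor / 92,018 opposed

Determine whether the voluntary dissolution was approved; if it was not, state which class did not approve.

A: 2/3 of 18961215 = 12640810; 12,640,810 required, 12,646,139 in favor — approved.
B: 2/3 of 6615882 = 4410588; 4,410,588 required, 4,410,599 in favor — approved.
C: 4/5 of 129414 = 103531.20, rounded up to 103532; 103,532 required, 103,532 in favor — approved.
D: 3/4 of 2375650 = 1781737.50, rounded up to 1781738; 1,781,738 required, 1,781,738 in favor — approved.

Approved — every class gave the required vote.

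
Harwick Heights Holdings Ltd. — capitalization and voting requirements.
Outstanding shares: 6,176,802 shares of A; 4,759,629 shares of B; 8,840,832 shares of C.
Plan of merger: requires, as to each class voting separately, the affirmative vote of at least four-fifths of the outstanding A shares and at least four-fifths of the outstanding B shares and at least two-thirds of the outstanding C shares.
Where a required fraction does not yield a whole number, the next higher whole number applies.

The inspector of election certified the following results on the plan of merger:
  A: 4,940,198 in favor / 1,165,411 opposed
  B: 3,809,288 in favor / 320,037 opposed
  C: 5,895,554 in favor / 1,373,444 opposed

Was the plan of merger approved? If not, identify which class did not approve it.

Not approved — the A shares did not give the required vote.

A: 4/5 of 6176802 = 4941441.60, rounded up to 4941442; 4,941,442 required, 4,940,198 in favor — not approved.
B: 4/5 of 4759629 = 3807703.20, rounded up to 3807704; 3,807,704 required, 3,809,288 in favor — approved.
C: 2/3 of 8840832 = 5893888; 5,893,888 required, 5,895,554 in favor — approved.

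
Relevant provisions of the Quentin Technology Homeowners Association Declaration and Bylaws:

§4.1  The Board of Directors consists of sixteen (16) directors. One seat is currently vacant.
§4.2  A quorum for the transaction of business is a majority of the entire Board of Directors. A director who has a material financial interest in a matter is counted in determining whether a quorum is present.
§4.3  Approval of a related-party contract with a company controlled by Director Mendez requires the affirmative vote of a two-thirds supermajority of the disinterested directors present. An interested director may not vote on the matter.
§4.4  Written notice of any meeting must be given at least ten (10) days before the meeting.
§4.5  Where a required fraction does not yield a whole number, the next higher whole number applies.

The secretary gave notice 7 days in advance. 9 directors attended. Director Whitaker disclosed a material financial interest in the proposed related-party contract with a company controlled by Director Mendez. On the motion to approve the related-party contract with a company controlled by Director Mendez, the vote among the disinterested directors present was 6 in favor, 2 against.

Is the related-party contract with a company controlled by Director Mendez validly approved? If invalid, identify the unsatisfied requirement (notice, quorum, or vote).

Notice: 7 days given; 10 required (7 < 10). Not satisfied.
Quorum: 9 present (interested directors count toward quorum); quorum is 9. Satisfied.
Vote: the related-party contract with a company controlled by Director Mendez requires two-thirds of the disinterested directors present (9 − 1 = 8). 2/3 of 8 = 5.33, rounded up to 6, so 6 affirmative votes are needed; 6 voted in favor. Satisfied.

Invalid — notice requirement not satisfied.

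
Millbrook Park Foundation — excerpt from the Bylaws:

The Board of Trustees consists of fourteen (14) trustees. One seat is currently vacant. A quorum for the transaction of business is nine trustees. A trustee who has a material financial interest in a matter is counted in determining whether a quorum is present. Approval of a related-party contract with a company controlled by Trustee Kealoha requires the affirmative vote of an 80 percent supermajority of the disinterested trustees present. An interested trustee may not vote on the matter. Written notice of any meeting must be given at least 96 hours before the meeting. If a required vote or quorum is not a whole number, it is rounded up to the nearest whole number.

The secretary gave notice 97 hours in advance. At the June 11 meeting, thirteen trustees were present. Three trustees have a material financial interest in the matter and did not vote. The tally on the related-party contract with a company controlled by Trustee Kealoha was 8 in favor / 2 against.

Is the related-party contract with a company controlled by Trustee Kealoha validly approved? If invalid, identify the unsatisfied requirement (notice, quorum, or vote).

Valid — all requirements satisfied.

Notice: 97 hours given; 96 required (97 ≥ 96). Satisfied.
Quorum: 13 present (interested trustees count toward quorum); quorum is 9. Satisfied.
Vote: the related-party contract with a company controlled by Trustee Kealoha requires four-fifths of the disinterested trustees present (13 − 3 = 10). 4/5 of 10 = 8, so 8 affirmative votes are needed; 8 voted in favor. Satisfied.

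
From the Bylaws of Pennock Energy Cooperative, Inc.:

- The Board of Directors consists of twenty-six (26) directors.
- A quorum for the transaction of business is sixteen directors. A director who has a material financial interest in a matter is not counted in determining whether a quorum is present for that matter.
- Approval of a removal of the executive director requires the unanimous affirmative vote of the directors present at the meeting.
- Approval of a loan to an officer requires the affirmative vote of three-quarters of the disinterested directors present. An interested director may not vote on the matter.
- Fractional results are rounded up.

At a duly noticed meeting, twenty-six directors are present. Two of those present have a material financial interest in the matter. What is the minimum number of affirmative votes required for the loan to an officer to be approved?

18

The loan to an officer requires three-fourths of the disinterested directors present (26 − 2 = 24).
3/4 of 24 = 18.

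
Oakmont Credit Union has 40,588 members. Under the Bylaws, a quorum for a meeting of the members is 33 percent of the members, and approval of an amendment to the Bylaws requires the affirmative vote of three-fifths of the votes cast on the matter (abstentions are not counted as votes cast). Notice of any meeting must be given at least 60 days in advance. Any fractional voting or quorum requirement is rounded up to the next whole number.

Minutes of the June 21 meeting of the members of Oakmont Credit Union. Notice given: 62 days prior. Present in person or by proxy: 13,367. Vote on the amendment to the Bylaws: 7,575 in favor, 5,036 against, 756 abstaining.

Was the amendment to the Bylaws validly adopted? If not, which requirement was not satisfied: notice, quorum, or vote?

Notice: 62 days given; 60 required. Satisfied.
Quorum: 33% of 40,588 = 13,394.04, rounded up to 13,395; 13,367 present. Not satisfied.
Vote: requires three-fifths of the votes cast (13,367 − 756 abstaining = 12,611); 3/5 of 12611 = 7566.60, rounded up to 7567, so 7,567 needed; 7,575 in favor. Satisfied.

Invalid — quorum requirement not satisfied.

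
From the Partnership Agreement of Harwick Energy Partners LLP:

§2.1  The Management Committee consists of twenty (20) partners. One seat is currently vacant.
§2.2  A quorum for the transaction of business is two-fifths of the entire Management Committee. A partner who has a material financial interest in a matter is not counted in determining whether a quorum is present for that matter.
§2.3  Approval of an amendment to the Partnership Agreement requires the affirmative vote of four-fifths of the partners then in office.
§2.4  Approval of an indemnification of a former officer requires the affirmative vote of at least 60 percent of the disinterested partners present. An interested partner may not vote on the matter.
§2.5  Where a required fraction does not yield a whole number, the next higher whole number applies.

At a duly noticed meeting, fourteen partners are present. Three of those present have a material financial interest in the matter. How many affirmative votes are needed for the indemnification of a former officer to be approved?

7

The indemnification of a former officer requires three-fifths of the disinterested partners present (14 − 3 = 11).
3/5 of 11 = 6.60, rounded up to 7.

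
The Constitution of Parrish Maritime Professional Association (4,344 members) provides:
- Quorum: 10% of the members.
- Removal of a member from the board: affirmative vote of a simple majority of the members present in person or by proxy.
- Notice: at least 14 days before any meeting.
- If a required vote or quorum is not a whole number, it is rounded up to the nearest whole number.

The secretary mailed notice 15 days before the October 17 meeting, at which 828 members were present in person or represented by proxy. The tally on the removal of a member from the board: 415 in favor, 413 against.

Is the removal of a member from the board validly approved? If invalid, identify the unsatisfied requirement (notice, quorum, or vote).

Valid — all requirements satisfied.

Notice: 15 days given; 14 required. Satisfied.
Quorum: 10% of 4,344 = 434.40, rounded up to 435; 828 present. Satisfied.
Vote: requires a majority of those present (828); a majority of 828 is 415, so 415 needed; 415 in favor. Satisfied.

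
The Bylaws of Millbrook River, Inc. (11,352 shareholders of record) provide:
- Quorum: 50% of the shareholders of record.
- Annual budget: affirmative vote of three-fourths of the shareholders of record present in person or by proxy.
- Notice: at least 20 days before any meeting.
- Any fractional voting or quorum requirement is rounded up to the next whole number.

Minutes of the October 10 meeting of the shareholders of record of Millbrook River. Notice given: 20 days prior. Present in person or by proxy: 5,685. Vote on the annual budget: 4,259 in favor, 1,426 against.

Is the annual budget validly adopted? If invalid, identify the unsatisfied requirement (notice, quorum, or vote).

Notice: 20 days given; 20 required. Satisfied.
Quorum: 50% of 11,352 = 5,676; 5,685 present. Satisfied.
Vote: requires three-fourths of those present (5,685); 3/4 of 5685 = 4263.75, rounded up to 4264, so 4,264 needed; 4,259 in favor. Not satisfied.

Invalid — vote requirement not satisfied.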